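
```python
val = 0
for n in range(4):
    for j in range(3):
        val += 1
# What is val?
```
Trace:
  val=0
  val=1, n=0, j=0
  val=2, n=0, j=1
  val=3, n=0, j=2
  val=4, n=1, j=0
  val=5, n=1, j=1
  val=6, n=1, j=2
  val=7, n=2, j=0
  val=8, n=2, j=1
  val=9, n=2, j=2
  val=10, n=3, j=0
  val=11, n=3, j=1
  val=12, n=3, j=2

Final answer: 12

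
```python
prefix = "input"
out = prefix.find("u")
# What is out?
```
Trace:
  prefix='input'
  prefix='input', out=3

Final answer: 3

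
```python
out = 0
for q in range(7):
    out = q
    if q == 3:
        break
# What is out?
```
Trace:
  out=0
  out=0, q=0
  out=1, q=1
  out=2, q=2
  out=3, q=3

Final answer: 3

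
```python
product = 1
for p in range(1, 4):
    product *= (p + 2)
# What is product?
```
Trace:
  product=1
  product=3, p=1
  product=12, p=2
  product=60, p=3

Final answer: 60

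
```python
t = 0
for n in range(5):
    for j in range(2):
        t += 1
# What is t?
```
Trace:
  t=0
  t=1, n=0, j=0
  t=2, n=0, j=1
  t=3, n=1, j=0
  t=4, n=1, j=1
  t=5, n=2, j=0
  t=6, n=2, j=1
  t=7, n=3, j=0
  t=8, n=3, j=1
  t=9, n=4, j=0
  t=10, n=4, j=1

Final answer: 10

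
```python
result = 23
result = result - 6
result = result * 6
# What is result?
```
Trace:
  result=23
  result=17
  result=102

Final answer: 102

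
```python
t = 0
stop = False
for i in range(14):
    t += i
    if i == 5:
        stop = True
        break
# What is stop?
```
Trace:
  t=0
  t=0, stop=False
  t=0, stop=False, i=0
  t=1, stop=False, i=1
  t=3, stop=False, i=2
  t=6, stop=False, i=3
  t=10, stop=False, i=4
  t=15, stop=True, i=5

Final answer: True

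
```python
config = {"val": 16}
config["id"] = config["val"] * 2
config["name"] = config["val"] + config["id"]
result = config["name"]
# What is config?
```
Trace:
  config={'val': 16}
  config={'val': 16, 'id': 32}
  config={'val': 16, 'id': 32, 'name': 48}
  config={'val': 16, 'id': 32, 'name': 48}, result=48

Final answer: {'val': 16, 'id': 32, 'name': 48}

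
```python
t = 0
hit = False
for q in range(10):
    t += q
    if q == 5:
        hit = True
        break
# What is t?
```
Trace:
  t=0
  t=0, hit=False
  t=0, hit=False, q=0
  t=1, hit=False, q=1
  t=3, hit=False, q=2
  t=6, hit=False, q=3
  t=10, hit=False, q=4
  t=15, hit=True, q=5

Final answer: 15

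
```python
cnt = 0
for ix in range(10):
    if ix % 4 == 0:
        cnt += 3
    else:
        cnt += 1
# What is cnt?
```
Trace:
  cnt=0
  cnt=3, ix=0
  cnt=4, ix=1
  cnt=5, ix=2
  cnt=6, ix=3
  cnt=9, ix=4
  cnt=10, ix=5
  cnt=11, ix=6
  cnt=12, ix=7
  cnt=15, ix=8
  cnt=16, ix=9

Final answer: 16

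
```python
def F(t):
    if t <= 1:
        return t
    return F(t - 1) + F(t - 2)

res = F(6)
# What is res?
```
Call trace (a repeated sub-call is expanded the first time; later identical calls just restate its return value):
F(t=6)
  F(t=5)
    F(t=4)
      F(t=3)
        F(t=2)
          F(t=1)
          -> return 1
          F(t=0)
          -> return 0
        -> return 1
        F(t=1)
        -> return 1
      -> return 2
      F(t=2) -> return 1  (same call as traced above)
    -> return 3
    F(t=3) -> return 2  (same call as traced above)
  -> return 5
  F(t=4) -> return 3  (same call as traced above)
-> return 8

Final answer: 8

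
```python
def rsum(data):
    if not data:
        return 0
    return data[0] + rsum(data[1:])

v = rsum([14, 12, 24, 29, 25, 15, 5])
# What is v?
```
Call trace:
rsum(data=[14, 12, 24, 29, 25, 15, 5])
  rsum(data=[12, 24, 29, 25, 15, 5])
    rsum(data=[24, 29, 25, 15, 5])
      rsum(data=[29, 25, 15, 5])
        rsum(data=[25, 15, 5])
          rsum(data=[15, 5])
            rsum(data=[5])
              rsum(data=[])
              -> return 0
            -> return 5
          -> return 20
        -> return 45
      -> return 74
    -> return 98
  -> return 110
-> return 124

Final answer: 124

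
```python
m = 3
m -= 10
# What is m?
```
Trace:
  m=3
  m=-7

Final answer: -7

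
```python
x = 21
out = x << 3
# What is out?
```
Trace:
  x=21
  x=21, out=168

Final answer: 168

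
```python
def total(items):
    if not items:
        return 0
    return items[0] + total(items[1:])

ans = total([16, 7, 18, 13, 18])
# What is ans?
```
Call trace:
total(items=[16, 7, 18, 13, 18])
  total(items=[7, 18, 13, 18])
    total(items=[18, 13, 18])
      total(items=[13, 18])
        total(items=[18])
          total(items=[])
          -> return 0
        -> return 18
      -> return 31
    -> return 49
  -> return 56
-> return 72

Final answer: 72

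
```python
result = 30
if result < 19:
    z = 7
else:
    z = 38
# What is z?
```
Trace:
  result=30
  result=30, z=38

Final answer: 38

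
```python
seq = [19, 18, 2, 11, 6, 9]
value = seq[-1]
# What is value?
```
Trace:
  seq=[19, 18, 2, 11, 6, 9]
  seq=[19, 18, 2, 11, 6, 9], value=9

Final answer: 9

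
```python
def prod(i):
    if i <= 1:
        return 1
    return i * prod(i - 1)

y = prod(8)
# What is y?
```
Call trace:
prod(i=8)
  prod(i=7)
    prod(i=6)
      prod(i=5)
        prod(i=4)
          prod(i=3)
            prod(i=2)
              prod(i=1)
              -> return 1
            -> return 2
          -> return 6
        -> return 24
      -> return 120
    -> return 720
  -> return 5040
-> return 40320

Final answer: 40320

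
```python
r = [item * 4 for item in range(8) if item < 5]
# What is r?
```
Trace:
  item=0
  item=1
  item=2
  item=3
  item=4
  item=5
  item=6
  item=7
  r=[0, 4, 8, 12, 16]

Final answer: [0, 4, 8, 12, 16]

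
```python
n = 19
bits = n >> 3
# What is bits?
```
Trace:
  n=19
  n=19, bits=2

Final answer: 2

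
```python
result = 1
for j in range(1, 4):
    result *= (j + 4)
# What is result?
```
Trace:
  result=1
  result=5, j=1
  result=30, j=2
  result=210, j=3

Final answer: 210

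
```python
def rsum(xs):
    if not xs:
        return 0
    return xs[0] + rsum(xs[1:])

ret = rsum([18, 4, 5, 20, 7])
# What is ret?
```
Call trace:
rsum(xs=[18, 4, 5, 20, 7])
  rsum(xs=[4, 5, 20, 7])
    rsum(xs=[5, 20, 7])
      rsum(xs=[20, 7])
        rsum(xs=[7])
          rsum(xs=[])
          -> return 0
        -> return 7
      -> return 27
    -> return 32
  -> return 36
-> return 54

Final answer: 54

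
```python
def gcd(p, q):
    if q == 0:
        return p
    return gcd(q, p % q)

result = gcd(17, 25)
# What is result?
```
Call trace:
gcd(p=17, q=25)
  gcd(p=25, q=17)
    gcd(p=17, q=8)
      gcd(p=8, q=1)
        gcd(p=1, q=0)
        -> return 1
      -> return 1
    -> return 1
  -> return 1
-> return 1

Final answer: 1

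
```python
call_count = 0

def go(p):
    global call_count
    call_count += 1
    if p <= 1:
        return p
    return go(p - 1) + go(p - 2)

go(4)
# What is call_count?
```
Call trace (a repeated sub-call is expanded the first time; later identical calls just restate its return value):
go(p=4)
  go(p=3)
    go(p=2)
      go(p=1)
      -> return 1
      go(p=0)
      -> return 0
    -> return 1
    go(p=1)
    -> return 1
  -> return 2
  go(p=2) -> return 1  (same call as traced above)
-> return 3

call_count is incremented once per call, so count the calls in each subtree. Let C(p) = number of calls made by go(p).
C(0) = C(1) = 1 (base case, no recursion); C(p) = 1 + C(p - 1) + C(p - 2) otherwise.
C(2) = 1 + C(1) + C(0) = 1 + 1 + 1 = 3
C(3) = 1 + C(2) + C(1) = 1 + 3 + 1 = 5
C(4) = 1 + C(3) + C(2) = 1 + 5 + 3 = 9
call_count = C(4) = 9

Final answer: 9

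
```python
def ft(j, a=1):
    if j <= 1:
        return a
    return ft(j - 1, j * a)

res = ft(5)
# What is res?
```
Call trace:
ft(j=5, a=1)
  ft(j=4, a=5)
    ft(j=3, a=20)
      ft(j=2, a=60)
        ft(j=1, a=120)
        -> return 120
      -> return 120
    -> return 120
  -> return 120
-> return 120

Final answer: 120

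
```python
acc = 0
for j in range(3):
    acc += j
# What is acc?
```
Trace:
  acc=0
  acc=0, j=0
  acc=1, j=1
  acc=3, j=2

Final answer: 3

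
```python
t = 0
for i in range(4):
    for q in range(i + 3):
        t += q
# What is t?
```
Trace:
  t=0
  t=0, i=0, q=0
  t=1, i=0, q=1
  t=3, i=0, q=2
  t=3, i=1, q=0
  t=4, i=1, q=1
  t=6, i=1, q=2
  t=9, i=1, q=3
  t=9, i=2, q=0
  t=10, i=2, q=1
  t=12, i=2, q=2
  t=15, i=2, q=3
  t=19, i=2, q=4
  t=19, i=3, q=0
  t=20, i=3, q=1
  t=22, i=3, q=2
  t=25, i=3, q=3
  t=29, i=3, q=4
  t=34, i=3, q=5

Final answer: 34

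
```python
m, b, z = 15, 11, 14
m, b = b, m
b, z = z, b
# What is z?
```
Trace:
  m=15, b=11, z=14
  m=11, b=15, z=14
  m=11, b=14, z=15

Final answer: 15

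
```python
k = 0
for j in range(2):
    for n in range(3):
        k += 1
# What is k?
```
Trace:
  k=0
  k=1, j=0, n=0
  k=2, j=0, n=1
  k=3, j=0, n=2
  k=4, j=1, n=0
  k=5, j=1, n=1
  k=6, j=1, n=2

Final answer: 6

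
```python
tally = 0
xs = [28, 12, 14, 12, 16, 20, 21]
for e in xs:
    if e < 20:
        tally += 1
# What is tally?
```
Trace:
  tally=0
  tally=0, e=28
  tally=1, e=12
  tally=2, e=14
  tally=3, e=12
  tally=4, e=16
  tally=4, e=20
  tally=4, e=21

Final answer: 4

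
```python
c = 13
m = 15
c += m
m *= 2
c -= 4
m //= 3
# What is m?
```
Trace:
  c=13
  c=13, m=15
  c=28, m=15
  c=28, m=30
  c=24, m=30
  c=24, m=10

Final answer: 10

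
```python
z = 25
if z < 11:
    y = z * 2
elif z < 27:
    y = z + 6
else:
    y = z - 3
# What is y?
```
Trace:
  z=25
  z=25, y=31

Final answer: 31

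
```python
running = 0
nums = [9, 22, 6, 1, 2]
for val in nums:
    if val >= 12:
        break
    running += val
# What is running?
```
Trace:
  running=0
  running=9, val=9
  running=9, val=22

Final answer: 9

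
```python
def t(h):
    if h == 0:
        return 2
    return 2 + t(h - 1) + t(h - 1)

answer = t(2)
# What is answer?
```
Call trace (a repeated sub-call is expanded the first time; later identical calls just restate its return value):
t(h=2)
  t(h=1)
    t(h=0)
    -> return 2
    t(h=0)
    -> return 2
  -> return 6
  t(h=1) -> return 6  (same call as traced above)
-> return 14

Final answer: 14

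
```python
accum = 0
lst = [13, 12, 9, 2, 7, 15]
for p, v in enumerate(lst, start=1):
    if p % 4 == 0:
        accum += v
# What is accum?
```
Trace:
  accum=0
  accum=0, p=1, v=13
  accum=0, p=2, v=12
  accum=0, p=3, v=9
  accum=2, p=4, v=2
  accum=2, p=5, v=7
  accum=2, p=6, v=15

Final answer: 2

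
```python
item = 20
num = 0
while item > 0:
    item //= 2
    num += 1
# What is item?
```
Trace:
  item=20
  item=20, num=0
  item=10, num=1
  item=5, num=2
  item=2, num=3
  item=1, num=4
  item=0, num=5

Final answer: 0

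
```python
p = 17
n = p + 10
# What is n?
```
Trace:
  p=17
  p=17, n=27

Final answer: 27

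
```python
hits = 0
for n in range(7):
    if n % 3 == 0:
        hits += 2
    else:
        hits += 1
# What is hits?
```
Trace:
  hits=0
  hits=2, n=0
  hits=3, n=1
  hits=4, n=2
  hits=6, n=3
  hits=7, n=4
  hits=8, n=5
  hits=10, n=6

Final answer: 10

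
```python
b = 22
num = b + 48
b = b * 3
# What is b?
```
Trace:
  b=22
  b=22, num=70
  b=66, num=70

Final answer: 66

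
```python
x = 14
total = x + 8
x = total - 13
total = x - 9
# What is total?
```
Trace:
  x=14
  x=14, total=22
  x=9, total=22
  x=9, total=0

Final answer: 0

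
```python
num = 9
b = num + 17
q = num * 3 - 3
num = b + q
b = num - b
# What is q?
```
Trace:
  num=9
  num=9, b=26
  num=9, b=26, q=24
  num=50, b=26, q=24
  num=50, b=24, q=24

Final answer: 24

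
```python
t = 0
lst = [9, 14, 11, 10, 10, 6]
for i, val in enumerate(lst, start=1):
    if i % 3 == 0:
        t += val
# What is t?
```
Trace:
  t=0
  t=0, i=1, val=9
  t=0, i=2, val=14
  t=11, i=3, val=11
  t=11, i=4, val=10
  t=11, i=5, val=10
  t=17, i=6, val=6

Final answer: 17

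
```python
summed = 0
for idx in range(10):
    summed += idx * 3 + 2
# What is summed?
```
Trace:
  summed=0
  summed=2, idx=0
  summed=7, idx=1
  summed=15, idx=2
  summed=26, idx=3
  summed=40, idx=4
  summed=57, idx=5
  summed=77, idx=6
  summed=100, idx=7
  summed=126, idx=8
  summed=155, idx=9

Final answer: 155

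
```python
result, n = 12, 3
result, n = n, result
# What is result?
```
Trace:
  result=12, n=3
  result=3, n=12

Final answer: 3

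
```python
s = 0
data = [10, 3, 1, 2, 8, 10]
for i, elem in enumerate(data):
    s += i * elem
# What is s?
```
Trace:
  s=0
  s=0, i=0, elem=10
  s=3, i=1, elem=3
  s=5, i=2, elem=1
  s=11, i=3, elem=2
  s=43, i=4, elem=8
  s=93, i=5, elem=10

Final answer: 93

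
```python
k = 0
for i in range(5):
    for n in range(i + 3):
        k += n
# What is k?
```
Trace:
  k=0
  k=0, i=0, n=0
  k=1, i=0, n=1
  k=3, i=0, n=2
  k=3, i=1, n=0
  k=4, i=1, n=1
  k=6, i=1, n=2
  k=9, i=1, n=3
  k=9, i=2, n=0
  k=10, i=2, n=1
  k=12, i=2, n=2
  k=15, i=2, n=3
  k=19, i=2, n=4
  k=19, i=3, n=0
  k=20, i=3, n=1
  k=22, i=3, n=2
  k=25, i=3, n=3
  k=29, i=3, n=4
  k=34, i=3, n=5
  k=34, i=4, n=0
  k=35, i=4, n=1
  k=37, i=4, n=2
  k=40, i=4, n=3
  k=44, i=4, n=4
  k=49, i=4, n=5
  k=55, i=4, n=6

Final answer: 55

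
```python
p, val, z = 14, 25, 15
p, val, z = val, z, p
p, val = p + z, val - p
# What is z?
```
Trace:
  p=14, val=25, z=15
  p=25, val=15, z=14
  p=39, val=-10, z=14

Final answer: 14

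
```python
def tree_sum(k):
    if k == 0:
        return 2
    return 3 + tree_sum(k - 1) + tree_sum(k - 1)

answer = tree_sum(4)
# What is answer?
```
Call trace (a repeated sub-call is expanded the first time; later identical calls just restate its return value):
tree_sum(k=4)
  tree_sum(k=3)
    tree_sum(k=2)
      tree_sum(k=1)
        tree_sum(k=0)
        -> return 2
        tree_sum(k=0)
        -> return 2
      -> return 7
      tree_sum(k=1) -> return 7  (same call as traced above)
    -> return 17
    tree_sum(k=2) -> return 17  (same call as traced above)
  -> return 37
  tree_sum(k=3) -> return 37  (same call as traced above)
-> return 77

Final answer: 77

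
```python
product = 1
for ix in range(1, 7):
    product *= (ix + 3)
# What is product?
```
Trace:
  product=1
  product=4, ix=1
  product=20, ix=2
  product=120, ix=3
  product=840, ix=4
  product=6720, ix=5
  product=60480, ix=6

Final answer: 60480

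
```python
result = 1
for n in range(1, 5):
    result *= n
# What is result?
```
Trace:
  result=1
  result=1, n=1
  result=2, n=2
  result=6, n=3
  result=24, n=4

Final answer: 24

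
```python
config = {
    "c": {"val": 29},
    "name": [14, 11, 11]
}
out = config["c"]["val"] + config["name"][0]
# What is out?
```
Trace:
  config={'c': {'val': 29}, 'name': [14, 11, 11]}
  config={'c': {'val': 29}, 'name': [14, 11, 11]}, out=43

Final answer: 43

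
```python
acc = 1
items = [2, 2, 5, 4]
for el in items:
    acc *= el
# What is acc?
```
Trace:
  acc=1
  acc=2, el=2
  acc=4, el=2
  acc=20, el=5
  acc=80, el=4

Final answer: 80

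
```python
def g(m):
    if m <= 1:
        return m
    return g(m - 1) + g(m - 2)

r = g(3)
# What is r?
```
Call trace:
g(m=3)
  g(m=2)
    g(m=1)
    -> return 1
    g(m=0)
    -> return 0
  -> return 1
  g(m=1)
  -> return 1
-> return 2

Final answer: 2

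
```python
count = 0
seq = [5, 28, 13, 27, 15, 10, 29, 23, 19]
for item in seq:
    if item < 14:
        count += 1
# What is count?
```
Trace:
  count=0
  count=1, item=5
  count=1, item=28
  count=2, item=13
  count=2, item=27
  count=2, item=15
  count=3, item=10
  count=3, item=29
  count=3, item=23
  count=3, item=19

Final answer: 3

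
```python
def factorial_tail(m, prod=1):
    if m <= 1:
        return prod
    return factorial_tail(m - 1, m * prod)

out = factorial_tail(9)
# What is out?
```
Call trace:
factorial_tail(m=9, prod=1)
  factorial_tail(m=8, prod=9)
    factorial_tail(m=7, prod=72)
      factorial_tail(m=6, prod=504)
        factorial_tail(m=5, prod=3024)
          factorial_tail(m=4, prod=15120)
            factorial_tail(m=3, prod=60480)
              factorial_tail(m=2, prod=181440)
                factorial_tail(m=1, prod=362880)
                -> return 362880
              -> return 362880
            -> return 362880
          -> return 362880
        -> return 362880
      -> return 362880
    -> return 362880
  -> return 362880
-> return 362880

Final answer: 362880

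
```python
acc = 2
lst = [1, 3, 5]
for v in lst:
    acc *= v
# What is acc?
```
Trace:
  acc=2
  acc=2, v=1
  acc=6, v=3
  acc=30, v=5

Final answer: 30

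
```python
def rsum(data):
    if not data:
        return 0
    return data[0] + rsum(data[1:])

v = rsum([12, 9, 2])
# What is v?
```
Call trace:
rsum(data=[12, 9, 2])
  rsum(data=[9, 2])
    rsum(data=[2])
      rsum(data=[])
      -> return 0
    -> return 2
  -> return 11
-> return 23

Final answer: 23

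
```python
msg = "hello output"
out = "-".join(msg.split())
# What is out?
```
Trace:
  msg='hello output'
  msg='hello output', out='hello-output'

Final answer: 'hello-output'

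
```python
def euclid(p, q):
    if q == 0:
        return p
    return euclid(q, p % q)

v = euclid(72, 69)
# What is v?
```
Call trace:
euclid(p=72, q=69)
  euclid(p=69, q=3)
    euclid(p=3, q=0)
    -> return 3
  -> return 3
-> return 3

Final answer: 3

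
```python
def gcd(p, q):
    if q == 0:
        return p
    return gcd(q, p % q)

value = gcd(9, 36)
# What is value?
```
Call trace:
gcd(p=9, q=36)
  gcd(p=36, q=9)
    gcd(p=9, q=0)
    -> return 9
  -> return 9
-> return 9

Final answer: 9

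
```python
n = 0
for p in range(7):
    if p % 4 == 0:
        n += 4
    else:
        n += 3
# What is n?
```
Trace:
  n=0
  n=4, p=0
  n=7, p=1
  n=10, p=2
  n=13, p=3
  n=17, p=4
  n=20, p=5
  n=23, p=6

Final answer: 23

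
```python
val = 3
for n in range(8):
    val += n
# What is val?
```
Trace:
  val=3
  val=3, n=0
  val=4, n=1
  val=6, n=2
  val=9, n=3
  val=13, n=4
  val=18, n=5
  val=24, n=6
  val=31, n=7

Final answer: 31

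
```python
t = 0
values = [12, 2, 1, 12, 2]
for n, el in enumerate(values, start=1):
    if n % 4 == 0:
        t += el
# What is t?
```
Trace:
  t=0
  t=0, n=1, el=12
  t=0, n=2, el=2
  t=0, n=3, el=1
  t=12, n=4, el=12
  t=12, n=5, el=2

Final answer: 12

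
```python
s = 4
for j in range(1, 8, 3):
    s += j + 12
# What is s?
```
Trace:
  s=4
  s=17, j=1
  s=33, j=4
  s=52, j=7

Final answer: 52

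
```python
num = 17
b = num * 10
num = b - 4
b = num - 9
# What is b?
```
Trace:
  num=17
  num=17, b=170
  num=166, b=170
  num=166, b=157

Final answer: 157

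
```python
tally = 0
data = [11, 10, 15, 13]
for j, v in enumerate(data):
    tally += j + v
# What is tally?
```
Trace:
  tally=0
  tally=11, j=0, v=11
  tally=22, j=1, v=10
  tally=39, j=2, v=15
  tally=55, j=3, v=13

Final answer: 55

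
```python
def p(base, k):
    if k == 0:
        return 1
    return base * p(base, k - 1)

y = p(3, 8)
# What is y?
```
Call trace:
p(base=3, k=8)
  p(base=3, k=7)
    p(base=3, k=6)
      p(base=3, k=5)
        p(base=3, k=4)
          p(base=3, k=3)
            p(base=3, k=2)
              p(base=3, k=1)
                p(base=3, k=0)
                -> return 1
              -> return 3
            -> return 9
          -> return 27
        -> return 81
      -> return 243
    -> return 729
  -> return 2187
-> return 6561

Final answer: 6561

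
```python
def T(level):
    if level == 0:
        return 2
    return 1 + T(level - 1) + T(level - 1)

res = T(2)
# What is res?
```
Call trace (a repeated sub-call is expanded the first time; later identical calls just restate its return value):
T(level=2)
  T(level=1)
    T(level=0)
    -> return 2
    T(level=0)
    -> return 2
  -> return 5
  T(level=1) -> return 5  (same call as traced above)
-> return 11

Final answer: 11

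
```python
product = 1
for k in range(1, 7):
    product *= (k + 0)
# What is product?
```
Trace:
  product=1
  product=1, k=1
  product=2, k=2
  product=6, k=3
  product=24, k=4
  product=120, k=5
  product=720, k=6

Final answer: 720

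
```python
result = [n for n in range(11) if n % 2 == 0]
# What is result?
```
Trace:
  n=0
  n=1
  n=2
  n=3
  n=4
  n=5
  n=6
  n=7
  n=8
  n=9
  n=10
  result=[0, 2, 4, 6, 8, 10]

Final answer: [0, 2, 4, 6, 8, 10]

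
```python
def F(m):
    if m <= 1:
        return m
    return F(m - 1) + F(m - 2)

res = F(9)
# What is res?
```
Call trace (a repeated sub-call is expanded the first time; later identical calls just restate its return value):
F(m=9)
  F(m=8)
    F(m=7)
      F(m=6)
        F(m=5)
          F(m=4)
            F(m=3)
              F(m=2)
                F(m=1)
                -> return 1
                F(m=0)
                -> return 0
              -> return 1
              F(m=1)
              -> return 1
            -> return 2
            F(m=2) -> return 1  (same call as traced above)
          -> return 3
          F(m=3) -> return 2  (same call as traced above)
        -> return 5
        F(m=4) -> return 3  (same call as traced above)
      -> return 8
      F(m=5) -> return 5  (same call as traced above)
    -> return 13
    F(m=6) -> return 8  (same call as traced above)
  -> return 21
  F(m=7) -> return 13  (same call as traced above)
-> return 34

Final answer: 34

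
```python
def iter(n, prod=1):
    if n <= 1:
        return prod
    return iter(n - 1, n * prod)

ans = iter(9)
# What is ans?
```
Call trace:
iter(n=9, prod=1)
  iter(n=8, prod=9)
    iter(n=7, prod=72)
      iter(n=6, prod=504)
        iter(n=5, prod=3024)
          iter(n=4, prod=15120)
            iter(n=3, prod=60480)
              iter(n=2, prod=181440)
                iter(n=1, prod=362880)
                -> return 362880
              -> return 362880
            -> return 362880
          -> return 362880
        -> return 362880
      -> return 362880
    -> return 362880
  -> return 362880
-> return 362880

Final answer: 362880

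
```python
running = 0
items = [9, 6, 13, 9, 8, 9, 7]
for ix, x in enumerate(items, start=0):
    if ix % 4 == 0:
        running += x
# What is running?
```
Trace:
  running=0
  running=9, ix=0, x=9
  running=9, ix=1, x=6
  running=9, ix=2, x=13
  running=9, ix=3, x=9
  running=17, ix=4, x=8
  running=17, ix=5, x=9
  running=17, ix=6, x=7

Final answer: 17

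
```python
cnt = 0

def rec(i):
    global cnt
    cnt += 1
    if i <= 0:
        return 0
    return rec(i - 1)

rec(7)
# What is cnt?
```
Call trace:
rec(i=7)
  rec(i=6)
    rec(i=5)
      rec(i=4)
        rec(i=3)
          rec(i=2)
            rec(i=1)
              rec(i=0)
              -> return 0
            -> return 0
          -> return 0
        -> return 0
      -> return 0
    -> return 0
  -> return 0
-> return 0

cnt is incremented once per call. rec is entered once for each i = 7, 6, 5, 4, 3, 2, 1, 0 (the i <= 0 call returns without recursing), i.e. 7 + 1 calls.
cnt = 8

Final answer: 8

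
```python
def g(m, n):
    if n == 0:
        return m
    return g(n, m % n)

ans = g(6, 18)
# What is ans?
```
Call trace:
g(m=6, n=18)
  g(m=18, n=6)
    g(m=6, n=0)
    -> return 6
  -> return 6
-> return 6

Final answer: 6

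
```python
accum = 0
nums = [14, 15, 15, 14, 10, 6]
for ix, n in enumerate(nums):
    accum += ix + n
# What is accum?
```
Trace:
  accum=0
  accum=14, ix=0, n=14
  accum=30, ix=1, n=15
  accum=47, ix=2, n=15
  accum=64, ix=3, n=14
  accum=78, ix=4, n=10
  accum=89, ix=5, n=6

Final answer: 89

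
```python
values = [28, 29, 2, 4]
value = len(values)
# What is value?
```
Trace:
  values=[28, 29, 2, 4]
  values=[28, 29, 2, 4], value=4

Final answer: 4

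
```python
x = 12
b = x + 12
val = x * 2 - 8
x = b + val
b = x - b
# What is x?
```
Trace:
  x=12
  x=12, b=24
  x=12, b=24, val=16
  x=40, b=24, val=16
  x=40, b=16, val=16

Final answer: 40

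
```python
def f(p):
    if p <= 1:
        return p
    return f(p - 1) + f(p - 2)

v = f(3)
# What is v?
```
Call trace:
f(p=3)
  f(p=2)
    f(p=1)
    -> return 1
    f(p=0)
    -> return 0
  -> return 1
  f(p=1)
  -> return 1
-> return 2

Final answer: 2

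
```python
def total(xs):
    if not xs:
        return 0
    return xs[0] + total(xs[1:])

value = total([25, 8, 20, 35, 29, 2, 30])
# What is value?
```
Call trace:
total(xs=[25, 8, 20, 35, 29, 2, 30])
  total(xs=[8, 20, 35, 29, 2, 30])
    total(xs=[20, 35, 29, 2, 30])
      total(xs=[35, 29, 2, 30])
        total(xs=[29, 2, 30])
          total(xs=[2, 30])
            total(xs=[30])
              total(xs=[])
              -> return 0
            -> return 30
          -> return 32
        -> return 61
      -> return 96
    -> return 116
  -> return 124
-> return 149

Final answer: 149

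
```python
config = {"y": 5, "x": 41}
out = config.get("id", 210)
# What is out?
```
Trace:
  config={'y': 5, 'x': 41}
  config={'y': 5, 'x': 41}, out=210

Final answer: 210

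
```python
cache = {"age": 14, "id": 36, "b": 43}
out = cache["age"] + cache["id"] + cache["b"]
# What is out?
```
Trace:
  cache={'age': 14, 'id': 36, 'b': 43}
  cache={'age': 14, 'id': 36, 'b': 43}, out=93

Final answer: 93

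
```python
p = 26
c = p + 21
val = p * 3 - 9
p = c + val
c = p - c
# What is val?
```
Trace:
  p=26
  p=26, c=47
  p=26, c=47, val=69
  p=116, c=47, val=69
  p=116, c=69, val=69

Final answer: 69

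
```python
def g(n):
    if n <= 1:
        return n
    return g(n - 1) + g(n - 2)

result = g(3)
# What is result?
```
Call trace:
g(n=3)
  g(n=2)
    g(n=1)
    -> return 1
    g(n=0)
    -> return 0
  -> return 1
  g(n=1)
  -> return 1
-> return 2

Final answer: 2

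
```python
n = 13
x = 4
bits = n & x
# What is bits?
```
Trace:
  n=13
  n=13, x=4
  n=13, x=4, bits=4

Final answer: 4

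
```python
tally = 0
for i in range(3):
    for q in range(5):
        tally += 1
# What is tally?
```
Trace:
  tally=0
  tally=1, i=0, q=0
  tally=2, i=0, q=1
  tally=3, i=0, q=2
  tally=4, i=0, q=3
  tally=5, i=0, q=4
  tally=6, i=1, q=0
  tally=7, i=1, q=1
  tally=8, i=1, q=2
  tally=9, i=1, q=3
  tally=10, i=1, q=4
  tally=11, i=2, q=0
  tally=12, i=2, q=1
  tally=13, i=2, q=2
  tally=14, i=2, q=3
  tally=15, i=2, q=4

Final answer: 15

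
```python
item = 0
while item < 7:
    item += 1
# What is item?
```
Trace:
  item=0
  item=1
  item=2
  item=3
  item=4
  item=5
  item=6
  item=7

Final answer: 7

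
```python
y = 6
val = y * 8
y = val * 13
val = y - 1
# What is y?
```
Trace:
  y=6
  y=6, val=48
  y=624, val=48
  y=624, val=623

Final answer: 624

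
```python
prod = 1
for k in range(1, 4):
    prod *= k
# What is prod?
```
Trace:
  prod=1
  prod=1, k=1
  prod=2, k=2
  prod=6, k=3

Final answer: 6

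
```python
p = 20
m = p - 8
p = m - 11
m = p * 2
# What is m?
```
Trace:
  p=20
  p=20, m=12
  p=1, m=12
  p=1, m=2

Final answer: 2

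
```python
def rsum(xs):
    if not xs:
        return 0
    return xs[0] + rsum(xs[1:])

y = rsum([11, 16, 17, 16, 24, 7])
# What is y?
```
Call trace:
rsum(xs=[11, 16, 17, 16, 24, 7])
  rsum(xs=[16, 17, 16, 24, 7])
    rsum(xs=[17, 16, 24, 7])
      rsum(xs=[16, 24, 7])
        rsum(xs=[24, 7])
          rsum(xs=[7])
            rsum(xs=[])
            -> return 0
          -> return 7
        -> return 31
      -> return 47
    -> return 64
  -> return 80
-> return 91

Final answer: 91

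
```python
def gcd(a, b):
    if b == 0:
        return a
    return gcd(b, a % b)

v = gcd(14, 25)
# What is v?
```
Call trace:
gcd(a=14, b=25)
  gcd(a=25, b=14)
    gcd(a=14, b=11)
      gcd(a=11, b=3)
        gcd(a=3, b=2)
          gcd(a=2, b=1)
            gcd(a=1, b=0)
            -> return 1
          -> return 1
        -> return 1
      -> return 1
    -> return 1
  -> return 1
-> return 1

Final answer: 1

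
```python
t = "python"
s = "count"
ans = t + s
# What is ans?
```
Trace:
  t='python'
  t='python', s='count'
  t='python', s='count', ans='pythoncount'

Final answer: 'pythoncount'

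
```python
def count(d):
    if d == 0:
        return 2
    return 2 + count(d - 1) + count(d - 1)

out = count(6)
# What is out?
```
Call trace (a repeated sub-call is expanded the first time; later identical calls just restate its return value):
count(d=6)
  count(d=5)
    count(d=4)
      count(d=3)
        count(d=2)
          count(d=1)
            count(d=0)
            -> return 2
            count(d=0)
            -> return 2
          -> return 6
          count(d=1) -> return 6  (same call as traced above)
        -> return 14
        count(d=2) -> return 14  (same call as traced above)
      -> return 30
      count(d=3) -> return 30  (same call as traced above)
    -> return 62
    count(d=4) -> return 62  (same call as traced above)
  -> return 126
  count(d=5) -> return 126  (same call as traced above)
-> return 254

Final answer: 254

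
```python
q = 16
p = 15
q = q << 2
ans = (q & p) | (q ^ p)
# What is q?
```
Trace:
  q=16
  q=16, p=15
  q=64, p=15
  q=64, p=15, ans=79

Final answer: 64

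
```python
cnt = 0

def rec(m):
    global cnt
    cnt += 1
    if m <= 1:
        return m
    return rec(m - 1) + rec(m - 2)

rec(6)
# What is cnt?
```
Call trace (a repeated sub-call is expanded the first time; later identical calls just restate its return value):
rec(m=6)
  rec(m=5)
    rec(m=4)
      rec(m=3)
        rec(m=2)
          rec(m=1)
          -> return 1
          rec(m=0)
          -> return 0
        -> return 1
        rec(m=1)
        -> return 1
      -> return 2
      rec(m=2) -> return 1  (same call as traced above)
    -> return 3
    rec(m=3) -> return 2  (same call as traced above)
  -> return 5
  rec(m=4) -> return 3  (same call as traced above)
-> return 8

cnt is incremented once per call, so count the calls in each subtree. Let C(m) = number of calls made by rec(m).
C(0) = C(1) = 1 (base case, no recursion); C(m) = 1 + C(m - 1) + C(m - 2) otherwise.
C(2) = 1 + C(1) + C(0) = 1 + 1 + 1 = 3
C(3) = 1 + C(2) + C(1) = 1 + 3 + 1 = 5
C(4) = 1 + C(3) + C(2) = 1 + 5 + 3 = 9
C(5) = 1 + C(4) + C(3) = 1 + 9 + 5 = 15
C(6) = 1 + C(5) + C(4) = 1 + 15 + 9 = 25
cnt = C(6) = 25

Final answer: 25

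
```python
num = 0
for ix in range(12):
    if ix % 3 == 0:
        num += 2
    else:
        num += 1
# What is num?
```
Trace:
  num=0
  num=2, ix=0
  num=3, ix=1
  num=4, ix=2
  num=6, ix=3
  num=7, ix=4
  num=8, ix=5
  num=10, ix=6
  num=11, ix=7
  num=12, ix=8
  num=14, ix=9
  num=15, ix=10
  num=16, ix=11

Final answer: 16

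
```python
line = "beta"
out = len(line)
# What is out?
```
Trace:
  line='beta'
  line='beta', out=4

Final answer: 4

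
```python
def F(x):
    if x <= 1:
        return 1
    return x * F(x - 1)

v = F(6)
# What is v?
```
Call trace:
F(x=6)
  F(x=5)
    F(x=4)
      F(x=3)
        F(x=2)
          F(x=1)
          -> return 1
        -> return 2
      -> return 6
    -> return 24
  -> return 120
-> return 720

Final answer: 720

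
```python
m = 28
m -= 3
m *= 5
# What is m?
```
Trace:
  m=28
  m=25
  m=125

Final answer: 125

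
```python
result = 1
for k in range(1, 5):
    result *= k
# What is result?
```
Trace:
  result=1
  result=1, k=1
  result=2, k=2
  result=6, k=3
  result=24, k=4

Final answer: 24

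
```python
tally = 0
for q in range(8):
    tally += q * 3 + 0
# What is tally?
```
Trace:
  tally=0
  tally=0, q=0
  tally=3, q=1
  tally=9, q=2
  tally=18, q=3
  tally=30, q=4
  tally=45, q=5
  tally=63, q=6
  tally=84, q=7

Final answer: 84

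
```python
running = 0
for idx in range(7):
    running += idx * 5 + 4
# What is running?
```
Trace:
  running=0
  running=4, idx=0
  running=13, idx=1
  running=27, idx=2
  running=46, idx=3
  running=70, idx=4
  running=99, idx=5
  running=133, idx=6

Final answer: 133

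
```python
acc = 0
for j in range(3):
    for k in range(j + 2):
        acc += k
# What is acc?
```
Trace:
  acc=0
  acc=0, j=0, k=0
  acc=1, j=0, k=1
  acc=1, j=1, k=0
  acc=2, j=1, k=1
  acc=4, j=1, k=2
  acc=4, j=2, k=0
  acc=5, j=2, k=1
  acc=7, j=2, k=2
  acc=10, j=2, k=3

Final answer: 10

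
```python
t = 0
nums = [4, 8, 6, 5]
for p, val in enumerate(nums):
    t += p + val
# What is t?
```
Trace:
  t=0
  t=4, p=0, val=4
  t=13, p=1, val=8
  t=21, p=2, val=6
  t=29, p=3, val=5

Final answer: 29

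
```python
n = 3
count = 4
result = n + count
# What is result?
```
Trace:
  n=3
  n=3, count=4
  n=3, count=4, result=7

Final answer: 7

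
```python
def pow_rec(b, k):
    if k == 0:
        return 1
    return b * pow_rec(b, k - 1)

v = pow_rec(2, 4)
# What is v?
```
Call trace:
pow_rec(b=2, k=4)
  pow_rec(b=2, k=3)
    pow_rec(b=2, k=2)
      pow_rec(b=2, k=1)
        pow_rec(b=2, k=0)
        -> return 1
      -> return 2
    -> return 4
  -> return 8
-> return 16

Final answer: 16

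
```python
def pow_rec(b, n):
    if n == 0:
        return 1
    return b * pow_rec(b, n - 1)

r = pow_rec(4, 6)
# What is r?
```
Call trace:
pow_rec(b=4, n=6)
  pow_rec(b=4, n=5)
    pow_rec(b=4, n=4)
      pow_rec(b=4, n=3)
        pow_rec(b=4, n=2)
          pow_rec(b=4, n=1)
            pow_rec(b=4, n=0)
            -> return 1
          -> return 4
        -> return 16
      -> return 64
    -> return 256
  -> return 1024
-> return 4096

Final answer: 4096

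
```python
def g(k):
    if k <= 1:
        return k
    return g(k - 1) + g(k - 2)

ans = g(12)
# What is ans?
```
Call trace (a repeated sub-call is expanded the first time; later identical calls just restate its return value):
g(k=12)
  g(k=11)
    g(k=10)
      g(k=9)
        g(k=8)
          g(k=7)
            g(k=6)
              g(k=5)
                g(k=4)
                  g(k=3)
                    g(k=2)
                      g(k=1)
                      -> return 1
                      g(k=0)
                      -> return 0
                    -> return 1
                    g(k=1)
                    -> return 1
                  -> return 2
                  g(k=2) -> return 1  (same call as traced above)
                -> return 3
                g(k=3) -> return 2  (same call as traced above)
              -> return 5
              g(k=4) -> return 3  (same call as traced above)
            -> return 8
            g(k=5) -> return 5  (same call as traced above)
          -> return 13
          g(k=6) -> return 8  (same call as traced above)
        -> return 21
        g(k=7) -> return 13  (same call as traced above)
      -> return 34
      g(k=8) -> return 21  (same call as traced above)
    -> return 55
    g(k=9) -> return 34  (same call as traced above)
  -> return 89
  g(k=10) -> return 55  (same call as traced above)
-> return 144

Final answer: 144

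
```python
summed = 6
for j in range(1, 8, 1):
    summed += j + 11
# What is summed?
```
Trace:
  summed=6
  summed=18, j=1
  summed=31, j=2
  summed=45, j=3
  summed=60, j=4
  summed=76, j=5
  summed=93, j=6
  summed=111, j=7

Final answer: 111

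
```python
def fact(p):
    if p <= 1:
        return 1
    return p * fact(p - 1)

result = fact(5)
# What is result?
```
Call trace:
fact(p=5)
  fact(p=4)
    fact(p=3)
      fact(p=2)
        fact(p=1)
        -> return 1
      -> return 2
    -> return 6
  -> return 24
-> return 120

Final answer: 120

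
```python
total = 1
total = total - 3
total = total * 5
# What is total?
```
Trace:
  total=1
  total=-2
  total=-10

Final answer: -10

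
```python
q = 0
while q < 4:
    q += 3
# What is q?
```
Trace:
  q=0
  q=3
  q=6

Final answer: 6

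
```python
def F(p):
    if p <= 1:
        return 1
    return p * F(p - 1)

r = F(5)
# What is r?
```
Call trace:
F(p=5)
  F(p=4)
    F(p=3)
      F(p=2)
        F(p=1)
        -> return 1
      -> return 2
    -> return 6
  -> return 24
-> return 120

Final answer: 120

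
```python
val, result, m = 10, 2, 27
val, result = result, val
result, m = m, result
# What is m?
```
Trace:
  val=10, result=2, m=27
  val=2, result=10, m=27
  val=2, result=27, m=10

Final answer: 10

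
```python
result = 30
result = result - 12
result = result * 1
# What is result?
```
Trace:
  result=30
  result=18
  result=18

Final answer: 18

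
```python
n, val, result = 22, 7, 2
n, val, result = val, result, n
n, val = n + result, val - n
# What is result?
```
Trace:
  n=22, val=7, result=2
  n=7, val=2, result=22
  n=29, val=-5, result=22

Final answer: 22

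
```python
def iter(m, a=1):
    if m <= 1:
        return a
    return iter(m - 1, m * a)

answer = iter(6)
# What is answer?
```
Call trace:
iter(m=6, a=1)
  iter(m=5, a=6)
    iter(m=4, a=30)
      iter(m=3, a=120)
        iter(m=2, a=360)
          iter(m=1, a=720)
          -> return 720
        -> return 720
      -> return 720
    -> return 720
  -> return 720
-> return 720

Final answer: 720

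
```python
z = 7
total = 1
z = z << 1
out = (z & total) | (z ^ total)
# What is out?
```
Trace:
  z=7
  z=7, total=1
  z=14, total=1
  z=14, total=1, out=15

Final answer: 15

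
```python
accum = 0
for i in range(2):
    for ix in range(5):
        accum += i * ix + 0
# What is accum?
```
Trace:
  accum=0
  accum=0, i=0, ix=0
  accum=0, i=0, ix=1
  accum=0, i=0, ix=2
  accum=0, i=0, ix=3
  accum=0, i=0, ix=4
  accum=0, i=1, ix=0
  accum=1, i=1, ix=1
  accum=3, i=1, ix=2
  accum=6, i=1, ix=3
  accum=10, i=1, ix=4

Final answer: 10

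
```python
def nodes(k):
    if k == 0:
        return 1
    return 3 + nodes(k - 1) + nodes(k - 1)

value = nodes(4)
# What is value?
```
Call trace (a repeated sub-call is expanded the first time; later identical calls just restate its return value):
nodes(k=4)
  nodes(k=3)
    nodes(k=2)
      nodes(k=1)
        nodes(k=0)
        -> return 1
        nodes(k=0)
        -> return 1
      -> return 5
      nodes(k=1) -> return 5  (same call as traced above)
    -> return 13
    nodes(k=2) -> return 13  (same call as traced above)
  -> return 29
  nodes(k=3) -> return 29  (same call as traced above)
-> return 61

Final answer: 61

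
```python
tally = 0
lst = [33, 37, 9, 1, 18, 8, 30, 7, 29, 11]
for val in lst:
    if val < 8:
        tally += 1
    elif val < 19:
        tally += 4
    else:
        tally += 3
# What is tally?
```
Trace:
  tally=0
  tally=3, val=33
  tally=6, val=37
  tally=10, val=9
  tally=11, val=1
  tally=15, val=18
  tally=19, val=8
  tally=22, val=30
  tally=23, val=7
  tally=26, val=29
  tally=30, val=11

Final answer: 30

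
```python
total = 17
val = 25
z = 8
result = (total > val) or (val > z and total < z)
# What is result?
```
Trace:
  total=17
  total=17, val=25
  total=17, val=25, z=8
  total=17, val=25, z=8, result=False

Final answer: False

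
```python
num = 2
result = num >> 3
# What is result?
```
Trace:
  num=2
  num=2, result=0

Final answer: 0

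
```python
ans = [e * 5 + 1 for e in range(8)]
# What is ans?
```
Trace:
  e=0
  e=1
  e=2
  e=3
  e=4
  e=5
  e=6
  e=7
  ans=[1, 6, 11, 16, 21, 26, 31, 36]

Final answer: [1, 6, 11, 16, 21, 26, 31, 36]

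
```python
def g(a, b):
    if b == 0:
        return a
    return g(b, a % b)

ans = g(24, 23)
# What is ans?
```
Call trace:
g(a=24, b=23)
  g(a=23, b=1)
    g(a=1, b=0)
    -> return 1
  -> return 1
-> return 1

Final answer: 1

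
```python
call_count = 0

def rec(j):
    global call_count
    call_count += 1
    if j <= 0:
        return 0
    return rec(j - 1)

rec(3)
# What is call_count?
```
Call trace:
rec(j=3)
  rec(j=2)
    rec(j=1)
      rec(j=0)
      -> return 0
    -> return 0
  -> return 0
-> return 0

call_count is incremented once per call. rec is entered once for each j = 3, 2, 1, 0 (the j <= 0 call returns without recursing), i.e. 3 + 1 calls.
call_count = 4

Final answer: 4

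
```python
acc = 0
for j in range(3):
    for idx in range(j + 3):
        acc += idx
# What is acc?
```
Trace:
  acc=0
  acc=0, j=0, idx=0
  acc=1, j=0, idx=1
  acc=3, j=0, idx=2
  acc=3, j=1, idx=0
  acc=4, j=1, idx=1
  acc=6, j=1, idx=2
  acc=9, j=1, idx=3
  acc=9, j=2, idx=0
  acc=10, j=2, idx=1
  acc=12, j=2, idx=2
  acc=15, j=2, idx=3
  acc=19, j=2, idx=4

Final answer: 19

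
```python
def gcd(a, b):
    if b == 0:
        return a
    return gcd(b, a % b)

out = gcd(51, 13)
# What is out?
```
Call trace:
gcd(a=51, b=13)
  gcd(a=13, b=12)
    gcd(a=12, b=1)
      gcd(a=1, b=0)
      -> return 1
    -> return 1
  -> return 1
-> return 1

Final answer: 1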